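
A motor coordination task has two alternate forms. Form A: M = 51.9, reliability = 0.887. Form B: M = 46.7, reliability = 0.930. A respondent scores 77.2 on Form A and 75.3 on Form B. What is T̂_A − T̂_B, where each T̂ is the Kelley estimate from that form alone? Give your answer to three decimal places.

1.043

T̂_A = 0.887(77.2) + 0.113(51.9) = 74.34110
T̂_B = 0.930(75.3) + 0.070(46.7) = 73.29800
T̂_A − T̂_B = 1.04310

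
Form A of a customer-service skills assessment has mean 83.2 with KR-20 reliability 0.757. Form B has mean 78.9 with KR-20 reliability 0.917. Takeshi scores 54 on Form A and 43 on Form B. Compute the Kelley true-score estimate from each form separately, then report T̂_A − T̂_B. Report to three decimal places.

T̂_A = 0.757(54) + 0.243(83.2) = 61.09560
T̂_B = 0.917(43) + 0.083(78.9) = 45.97970
T̂_A − T̂_B = 15.11590

15.116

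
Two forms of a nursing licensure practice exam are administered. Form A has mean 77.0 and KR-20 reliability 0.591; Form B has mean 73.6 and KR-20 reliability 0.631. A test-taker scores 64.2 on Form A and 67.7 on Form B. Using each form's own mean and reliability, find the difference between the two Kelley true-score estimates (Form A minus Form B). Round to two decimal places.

T̂_A = 0.591(64.2) + 0.409(77.0) = 69.4352
T̂_B = 0.631(67.7) + 0.369(73.6) = 69.8771
T̂_A − T̂_B = -0.4419

-0.44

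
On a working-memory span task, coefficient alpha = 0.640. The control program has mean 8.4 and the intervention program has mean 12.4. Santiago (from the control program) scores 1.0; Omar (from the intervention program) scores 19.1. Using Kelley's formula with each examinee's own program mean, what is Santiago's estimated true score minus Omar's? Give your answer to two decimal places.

-13.02

T̂_Santiago = 0.640(1.0) + 0.360(8.4) = 3.6640
T̂_Omar = 0.640(19.1) + 0.360(12.4) = 16.6880
Difference = 3.6640 − 16.6880 = -13.0240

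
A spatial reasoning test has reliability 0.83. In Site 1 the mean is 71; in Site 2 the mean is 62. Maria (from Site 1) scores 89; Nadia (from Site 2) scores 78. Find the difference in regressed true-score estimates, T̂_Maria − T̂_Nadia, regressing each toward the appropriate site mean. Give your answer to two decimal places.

T̂_Maria = 0.83(89) + 0.17(71) = 85.9400
T̂_Nadia = 0.83(78) + 0.17(62) = 75.2800
Difference = 85.9400 − 75.2800 = 10.6600

10.66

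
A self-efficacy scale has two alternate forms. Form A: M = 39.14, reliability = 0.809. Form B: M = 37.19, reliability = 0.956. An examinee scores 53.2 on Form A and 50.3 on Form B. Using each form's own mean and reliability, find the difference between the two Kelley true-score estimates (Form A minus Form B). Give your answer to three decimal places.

0.791

T̂_A = 0.809(53.2) + 0.191(39.14) = 50.51454
T̂_B = 0.956(50.3) + 0.044(37.19) = 49.72316
T̂_A − T̂_B = 0.79138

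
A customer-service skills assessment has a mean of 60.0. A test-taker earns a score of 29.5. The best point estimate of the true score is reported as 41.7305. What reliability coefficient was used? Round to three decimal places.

0.599

T̂ = ρX + (1 − ρ)μ  ⇒  T̂ − μ = ρ(X − μ)
ρ = (T̂ − μ)/(X − μ) = (41.7305 − 60.0) / (29.5 − 60.0) = -18.2695 / -30.5 = 0.59900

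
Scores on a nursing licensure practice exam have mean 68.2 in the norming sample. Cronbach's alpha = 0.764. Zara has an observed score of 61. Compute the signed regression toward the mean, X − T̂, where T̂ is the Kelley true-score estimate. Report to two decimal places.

Weight the observed score by reliability and the mean by (1 − reliability): T̂ = 0.764·61 + 0.236·68.2 = 46.604 + 16.0952 = 62.6992.
X − T̂ = 61 − 62.699 = -1.699 → -1.70

-1.70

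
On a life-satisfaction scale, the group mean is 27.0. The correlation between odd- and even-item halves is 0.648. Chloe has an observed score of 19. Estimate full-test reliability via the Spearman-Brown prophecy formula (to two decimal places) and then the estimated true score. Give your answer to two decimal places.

20.68

Spearman-Brown: ρ = 2r/(1 + r) = 2(0.648)/(1 + 0.648) = 1.2960/1.648 = 0.7864 → 0.79
T̂ = 0.79(19) + 0.21(27.0) = 15.01 + 5.670 = 20.680 → 20.68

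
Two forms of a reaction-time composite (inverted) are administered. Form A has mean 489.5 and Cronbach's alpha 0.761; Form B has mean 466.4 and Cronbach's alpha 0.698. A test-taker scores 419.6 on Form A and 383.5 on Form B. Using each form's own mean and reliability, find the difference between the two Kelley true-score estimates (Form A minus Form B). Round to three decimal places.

27.770

T̂_A = 0.761(419.6) + 0.239(489.5) = 436.30610
T̂_B = 0.698(383.5) + 0.302(466.4) = 408.53580
T̂_A − T̂_B = 27.77030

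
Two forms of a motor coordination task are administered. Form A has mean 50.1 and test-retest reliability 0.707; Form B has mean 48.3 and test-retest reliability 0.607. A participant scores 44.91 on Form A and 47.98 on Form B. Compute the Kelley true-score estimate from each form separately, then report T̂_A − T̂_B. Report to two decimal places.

T̂_A = 0.707(44.91) + 0.293(50.1) = 46.4307
T̂_B = 0.607(47.98) + 0.393(48.3) = 48.1058
T̂_A − T̂_B = -1.6751

-1.68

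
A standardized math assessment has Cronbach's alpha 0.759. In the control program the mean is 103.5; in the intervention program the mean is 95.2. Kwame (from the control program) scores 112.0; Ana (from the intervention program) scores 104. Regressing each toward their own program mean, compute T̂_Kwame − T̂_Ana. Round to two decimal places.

T̂_Kwame = 0.759(112.0) + 0.241(103.5) = 109.9515
T̂_Ana = 0.759(104) + 0.241(95.2) = 101.8792
Difference = 109.9515 − 101.8792 = 8.0723

8.07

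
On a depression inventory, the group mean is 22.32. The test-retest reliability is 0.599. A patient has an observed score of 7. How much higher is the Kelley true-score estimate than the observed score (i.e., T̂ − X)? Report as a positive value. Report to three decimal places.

T̂ = 0.599(7) + 0.401(22.32) = 4.193 + 8.95032 = 13.14332 → 13.1433
T̂ − X = 13.1433 − 7 = 6.1433 → 6.143

6.143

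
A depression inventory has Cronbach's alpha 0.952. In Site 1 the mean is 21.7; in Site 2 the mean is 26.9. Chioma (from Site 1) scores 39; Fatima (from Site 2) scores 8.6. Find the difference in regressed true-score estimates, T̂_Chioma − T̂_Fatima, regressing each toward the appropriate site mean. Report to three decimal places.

T̂_Chioma = 0.952(39) + 0.048(21.7) = 38.16960
T̂_Fatima = 0.952(8.6) + 0.048(26.9) = 9.47840
Difference = 38.16960 − 9.47840 = 28.69120

28.691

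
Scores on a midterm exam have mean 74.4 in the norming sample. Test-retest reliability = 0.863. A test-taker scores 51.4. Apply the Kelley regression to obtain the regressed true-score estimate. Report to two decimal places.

54.55

T̂ = 0.863(51.4) + 0.137(74.4) = 44.3582 + 10.1928 = 54.551 → 54.55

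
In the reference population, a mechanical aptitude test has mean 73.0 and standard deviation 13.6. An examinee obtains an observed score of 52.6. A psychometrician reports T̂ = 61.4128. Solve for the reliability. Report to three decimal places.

T̂ = ρX + (1 − ρ)μ  ⇒  T̂ − μ = ρ(X − μ)
ρ = (T̂ − μ)/(X − μ) = (61.4128 − 73.0) / (52.6 − 73.0) = -11.5872 / -20.4 = 0.56800

0.568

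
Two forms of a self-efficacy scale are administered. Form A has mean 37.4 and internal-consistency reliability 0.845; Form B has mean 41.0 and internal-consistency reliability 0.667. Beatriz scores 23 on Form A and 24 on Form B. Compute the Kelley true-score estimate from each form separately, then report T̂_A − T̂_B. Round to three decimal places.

T̂_A = 0.845(23) + 0.155(37.4) = 25.23200
T̂_B = 0.667(24) + 0.333(41.0) = 29.66100
T̂_A − T̂_B = -4.42900

-4.429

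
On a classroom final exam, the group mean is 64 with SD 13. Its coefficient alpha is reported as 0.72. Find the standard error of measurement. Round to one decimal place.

SEM = SD · √(1 − ρ) = 13 × √0.28 = 13 × 0.5292 = 6.879

6.9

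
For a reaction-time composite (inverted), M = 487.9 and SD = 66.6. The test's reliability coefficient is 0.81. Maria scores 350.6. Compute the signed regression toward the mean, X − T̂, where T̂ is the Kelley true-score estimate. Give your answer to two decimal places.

-26.09

T̂ = 0.81(350.6) + 0.19(487.9) = 283.986 + 92.701 = 376.6870 → 376.687
X − T̂ = 350.6 − 376.687 = -26.087 → -26.09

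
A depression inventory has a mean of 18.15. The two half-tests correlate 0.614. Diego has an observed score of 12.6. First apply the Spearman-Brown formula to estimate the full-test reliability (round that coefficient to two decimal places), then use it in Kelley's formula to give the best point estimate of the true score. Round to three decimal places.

13.932

Spearman-Brown: ρ = 2r/(1 + r) = 2(0.614)/(1 + 0.614) = 1.2280/1.614 = 0.7608 → 0.76
T̂ = 0.76(12.6) + 0.24(18.15) = 9.576 + 4.3560 = 13.9320 → 13.932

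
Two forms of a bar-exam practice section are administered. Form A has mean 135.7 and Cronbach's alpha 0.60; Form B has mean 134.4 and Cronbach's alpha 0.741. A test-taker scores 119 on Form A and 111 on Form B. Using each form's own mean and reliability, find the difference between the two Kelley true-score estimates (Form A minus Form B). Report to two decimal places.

T̂_A = 0.60(119) + 0.40(135.7) = 125.6800
T̂_B = 0.741(111) + 0.259(134.4) = 117.0606
T̂_A − T̂_B = 8.6194

8.62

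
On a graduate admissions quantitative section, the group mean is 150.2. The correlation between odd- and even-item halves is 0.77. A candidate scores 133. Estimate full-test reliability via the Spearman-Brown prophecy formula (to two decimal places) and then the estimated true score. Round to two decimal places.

135.24

Spearman-Brown: ρ = 2r/(1 + r) = 2(0.77)/(1 + 0.77) = 1.540/1.77 = 0.8701 → 0.87
T̂ = 0.87(133) + 0.13(150.2) = 115.71 + 19.526 = 135.236 → 135.24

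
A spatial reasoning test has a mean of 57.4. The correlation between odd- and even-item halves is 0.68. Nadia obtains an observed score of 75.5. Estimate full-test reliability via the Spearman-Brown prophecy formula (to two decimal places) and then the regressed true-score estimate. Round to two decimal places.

72.06

Spearman-Brown: ρ = 2r/(1 + r) = 2(0.68)/(1 + 0.68) = 1.360/1.68 = 0.8095 → 0.81
Regress the observed score toward the mean by the unreliability: T̂ = 0.81·75.5 + 0.19·57.4 = 61.155 + 10.906 = 72.061.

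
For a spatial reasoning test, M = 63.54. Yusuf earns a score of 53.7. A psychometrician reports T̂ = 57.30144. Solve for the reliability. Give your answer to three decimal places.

T̂ = ρX + (1 − ρ)μ  ⇒  T̂ − μ = ρ(X − μ)
ρ = (T̂ − μ)/(X − μ) = (57.30144 − 63.54) / (53.7 − 63.54) = -6.23856 / -9.84 = 0.63400

0.634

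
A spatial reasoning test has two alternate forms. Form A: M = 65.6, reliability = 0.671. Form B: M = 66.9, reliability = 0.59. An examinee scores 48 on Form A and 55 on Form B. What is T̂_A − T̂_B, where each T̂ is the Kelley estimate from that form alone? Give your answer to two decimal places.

T̂_A = 0.671(48) + 0.329(65.6) = 53.7904
T̂_B = 0.59(55) + 0.41(66.9) = 59.8790
T̂_A − T̂_B = -6.0886

-6.09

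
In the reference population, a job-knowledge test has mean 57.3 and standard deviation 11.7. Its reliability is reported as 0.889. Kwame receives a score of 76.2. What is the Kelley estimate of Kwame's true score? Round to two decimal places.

74.10

T̂ = ρX + (1 − ρ)μ
  = 0.889 × 76.2 + 0.111 × 57.3
  = 67.7418 + 6.3603
  = 74.102
  ≈ 74.10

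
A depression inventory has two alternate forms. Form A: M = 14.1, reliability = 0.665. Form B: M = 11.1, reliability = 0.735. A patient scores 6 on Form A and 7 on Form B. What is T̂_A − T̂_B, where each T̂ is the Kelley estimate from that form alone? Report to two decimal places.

T̂_A = 0.665(6) + 0.335(14.1) = 8.7135
T̂_B = 0.735(7) + 0.265(11.1) = 8.0865
T̂_A − T̂_B = 0.6270

0.63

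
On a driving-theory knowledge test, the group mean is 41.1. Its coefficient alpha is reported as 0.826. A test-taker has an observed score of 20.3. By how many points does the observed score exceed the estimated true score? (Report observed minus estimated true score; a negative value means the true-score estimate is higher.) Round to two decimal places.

T̂ = 0.826(20.3) + 0.174(41.1) = 16.7678 + 7.1514 = 23.9192 → 23.919
X − T̂ = 20.3 − 23.919 = -3.619 → -3.62

-3.62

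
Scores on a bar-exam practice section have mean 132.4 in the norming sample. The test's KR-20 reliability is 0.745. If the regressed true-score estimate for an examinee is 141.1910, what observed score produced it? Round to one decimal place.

144.2

T̂ = ρX + (1 − ρ)μ  ⇒  X = (T̂ − (1 − ρ)μ) / ρ
X = (141.1910 − 0.255 × 132.4) / 0.745 = (141.1910 − 33.7620) / 0.745 = 107.4290 / 0.745 = 144.200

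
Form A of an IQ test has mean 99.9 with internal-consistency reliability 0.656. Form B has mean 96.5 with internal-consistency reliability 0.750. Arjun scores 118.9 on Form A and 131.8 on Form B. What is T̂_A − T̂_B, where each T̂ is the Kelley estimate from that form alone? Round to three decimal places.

-10.611

T̂_A = 0.656(118.9) + 0.344(99.9) = 112.36400
T̂_B = 0.750(131.8) + 0.250(96.5) = 122.97500
T̂_A − T̂_B = -10.61100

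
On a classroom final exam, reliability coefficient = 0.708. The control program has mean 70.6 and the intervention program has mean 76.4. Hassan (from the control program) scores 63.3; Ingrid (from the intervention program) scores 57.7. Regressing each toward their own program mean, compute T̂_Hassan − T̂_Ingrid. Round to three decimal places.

T̂_Hassan = 0.708(63.3) + 0.292(70.6) = 65.43160
T̂_Ingrid = 0.708(57.7) + 0.292(76.4) = 63.16040
Difference = 65.43160 − 63.16040 = 2.27120

2.271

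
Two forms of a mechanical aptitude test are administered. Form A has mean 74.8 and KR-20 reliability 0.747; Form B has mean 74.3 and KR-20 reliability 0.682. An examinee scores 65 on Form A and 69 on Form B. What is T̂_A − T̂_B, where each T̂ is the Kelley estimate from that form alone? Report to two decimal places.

-3.21

T̂_A = 0.747(65) + 0.253(74.8) = 67.4794
T̂_B = 0.682(69) + 0.318(74.3) = 70.6854
T̂_A − T̂_B = -3.2060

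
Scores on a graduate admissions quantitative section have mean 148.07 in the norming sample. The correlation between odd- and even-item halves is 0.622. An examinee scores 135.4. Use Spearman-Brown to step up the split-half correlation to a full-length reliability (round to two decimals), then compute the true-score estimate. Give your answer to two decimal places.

Spearman-Brown: ρ = 2r/(1 + r) = 2(0.622)/(1 + 0.622) = 1.2440/1.622 = 0.7670 → 0.77
T̂ = ρX + (1 − ρ)μ
  = 0.77 × 135.4 + 0.23 × 148.07
  = 104.258 + 34.0561
  = 138.314
  ≈ 138.31

138.31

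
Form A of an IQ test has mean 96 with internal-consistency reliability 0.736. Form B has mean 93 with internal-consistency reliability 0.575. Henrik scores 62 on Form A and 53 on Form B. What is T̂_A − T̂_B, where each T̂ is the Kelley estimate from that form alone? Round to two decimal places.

T̂_A = 0.736(62) + 0.264(96) = 70.9760
T̂_B = 0.575(53) + 0.425(93) = 70.0000
T̂_A − T̂_B = 0.9760

0.98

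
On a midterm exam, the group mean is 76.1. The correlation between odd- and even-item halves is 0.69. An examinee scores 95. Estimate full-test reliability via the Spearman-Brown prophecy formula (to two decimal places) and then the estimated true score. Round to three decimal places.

91.598

Spearman-Brown: ρ = 2r/(1 + r) = 2(0.69)/(1 + 0.69) = 1.380/1.69 = 0.8166 → 0.82
Kelley's formula gives T̂ = 0.82·95 + 0.18·76.1 = 77.90 + 13.698 = 91.5980.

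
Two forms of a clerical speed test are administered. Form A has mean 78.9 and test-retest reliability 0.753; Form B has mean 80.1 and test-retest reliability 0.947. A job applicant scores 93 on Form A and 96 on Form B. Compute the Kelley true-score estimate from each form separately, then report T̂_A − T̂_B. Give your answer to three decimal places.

-5.640

T̂_A = 0.753(93) + 0.247(78.9) = 89.51730
T̂_B = 0.947(96) + 0.053(80.1) = 95.15730
T̂_A − T̂_B = -5.64000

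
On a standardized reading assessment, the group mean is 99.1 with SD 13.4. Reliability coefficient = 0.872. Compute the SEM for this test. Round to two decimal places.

4.79

SEM = SD · √(1 − ρ) = 13.4 × √0.128 = 13.4 × 0.3578 = 4.794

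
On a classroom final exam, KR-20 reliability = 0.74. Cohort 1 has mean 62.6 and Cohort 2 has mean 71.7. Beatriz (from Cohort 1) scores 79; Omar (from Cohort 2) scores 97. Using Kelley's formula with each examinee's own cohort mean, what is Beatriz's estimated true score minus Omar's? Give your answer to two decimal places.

-15.69

T̂_Beatriz = 0.74(79) + 0.26(62.6) = 74.7360
T̂_Omar = 0.74(97) + 0.26(71.7) = 90.4220
Difference = 74.7360 − 90.4220 = -15.6860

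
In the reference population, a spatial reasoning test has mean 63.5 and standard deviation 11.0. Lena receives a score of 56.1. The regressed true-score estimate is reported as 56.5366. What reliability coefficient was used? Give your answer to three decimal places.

T̂ = ρX + (1 − ρ)μ  ⇒  T̂ − μ = ρ(X − μ)
ρ = (T̂ − μ)/(X − μ) = (56.5366 − 63.5) / (56.1 − 63.5) = -6.9634 / -7.4 = 0.94100

0.941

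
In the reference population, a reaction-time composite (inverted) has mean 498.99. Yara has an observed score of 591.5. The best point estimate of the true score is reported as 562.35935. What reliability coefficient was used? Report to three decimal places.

0.685

T̂ = ρX + (1 − ρ)μ  ⇒  T̂ − μ = ρ(X − μ)
ρ = (T̂ − μ)/(X − μ) = (562.35935 − 498.99) / (591.5 − 498.99) = 63.36935 / 92.51 = 0.68500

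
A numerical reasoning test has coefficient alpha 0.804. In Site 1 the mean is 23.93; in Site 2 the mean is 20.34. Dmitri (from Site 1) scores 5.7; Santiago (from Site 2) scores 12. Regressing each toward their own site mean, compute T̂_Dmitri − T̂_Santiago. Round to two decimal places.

T̂_Dmitri = 0.804(5.7) + 0.196(23.93) = 9.2731
T̂_Santiago = 0.804(12) + 0.196(20.34) = 13.6346
Difference = 9.2731 − 13.6346 = -4.3616

-4.36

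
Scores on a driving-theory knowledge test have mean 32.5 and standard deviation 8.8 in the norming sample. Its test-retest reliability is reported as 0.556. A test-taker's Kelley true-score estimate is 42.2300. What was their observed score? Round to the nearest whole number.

50

T̂ = ρX + (1 − ρ)μ  ⇒  X = (T̂ − (1 − ρ)μ) / ρ
X = (42.2300 − 0.444 × 32.5) / 0.556 = (42.2300 − 14.4300) / 0.556 = 27.8000 / 0.556 = 50.00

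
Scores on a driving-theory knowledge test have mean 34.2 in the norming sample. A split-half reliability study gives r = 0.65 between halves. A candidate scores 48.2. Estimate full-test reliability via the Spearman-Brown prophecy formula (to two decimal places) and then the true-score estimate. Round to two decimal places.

45.26

Spearman-Brown: ρ = 2r/(1 + r) = 2(0.65)/(1 + 0.65) = 1.300/1.65 = 0.7879 → 0.79
Regress the observed score toward the mean by the unreliability: T̂ = 0.79·48.2 + 0.21·34.2 = 38.078 + 7.182 = 45.260.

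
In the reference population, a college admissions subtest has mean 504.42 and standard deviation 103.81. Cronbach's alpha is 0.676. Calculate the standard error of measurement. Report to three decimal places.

SEM = SD · √(1 − ρ) = 103.81 × √0.324 = 103.81 × 0.5692 = 59.0897

59.090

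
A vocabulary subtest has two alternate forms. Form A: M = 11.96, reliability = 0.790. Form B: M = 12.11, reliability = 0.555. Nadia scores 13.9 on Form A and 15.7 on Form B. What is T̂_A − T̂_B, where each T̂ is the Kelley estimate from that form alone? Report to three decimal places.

T̂_A = 0.790(13.9) + 0.210(11.96) = 13.49260
T̂_B = 0.555(15.7) + 0.445(12.11) = 14.10245
T̂_A − T̂_B = -0.60985

-0.610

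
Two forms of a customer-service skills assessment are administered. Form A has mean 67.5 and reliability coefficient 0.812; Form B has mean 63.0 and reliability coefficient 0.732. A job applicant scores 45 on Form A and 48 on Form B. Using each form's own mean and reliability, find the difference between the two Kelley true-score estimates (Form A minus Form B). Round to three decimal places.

T̂_A = 0.812(45) + 0.188(67.5) = 49.23000
T̂_B = 0.732(48) + 0.268(63.0) = 52.02000
T̂_A − T̂_B = -2.79000

-2.790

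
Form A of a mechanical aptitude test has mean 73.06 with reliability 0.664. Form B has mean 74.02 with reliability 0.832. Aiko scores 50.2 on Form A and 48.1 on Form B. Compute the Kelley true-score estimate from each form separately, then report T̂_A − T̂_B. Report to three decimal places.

5.426

T̂_A = 0.664(50.2) + 0.336(73.06) = 57.88096
T̂_B = 0.832(48.1) + 0.168(74.02) = 52.45456
T̂_A − T̂_B = 5.42640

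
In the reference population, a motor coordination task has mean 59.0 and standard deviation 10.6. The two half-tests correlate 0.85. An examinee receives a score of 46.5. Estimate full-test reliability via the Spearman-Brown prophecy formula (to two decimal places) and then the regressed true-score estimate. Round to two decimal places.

47.50

Spearman-Brown: ρ = 2r/(1 + r) = 2(0.85)/(1 + 0.85) = 1.700/1.85 = 0.9189 → 0.92
Regress the observed score toward the mean by the unreliability: T̂ = 0.92·46.5 + 0.08·59.0 = 42.780 + 4.720 = 47.500.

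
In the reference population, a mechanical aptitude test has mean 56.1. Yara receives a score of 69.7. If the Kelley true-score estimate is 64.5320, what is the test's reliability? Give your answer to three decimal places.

0.620

T̂ = ρX + (1 − ρ)μ  ⇒  T̂ − μ = ρ(X − μ)
ρ = (T̂ − μ)/(X − μ) = (64.5320 − 56.1) / (69.7 − 56.1) = 8.4320 / 13.6 = 0.62000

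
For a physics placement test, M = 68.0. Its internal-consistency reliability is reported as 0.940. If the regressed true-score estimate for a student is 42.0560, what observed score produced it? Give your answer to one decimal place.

T̂ = ρX + (1 − ρ)μ  ⇒  X = (T̂ − (1 − ρ)μ) / ρ
X = (42.0560 − 0.060 × 68.0) / 0.940 = (42.0560 − 4.0800) / 0.940 = 37.9760 / 0.940 = 40.400

40.4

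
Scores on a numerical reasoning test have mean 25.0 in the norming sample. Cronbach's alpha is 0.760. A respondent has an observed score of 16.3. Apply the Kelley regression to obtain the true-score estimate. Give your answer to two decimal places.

18.39

Kelley's formula gives T̂ = 0.760·16.3 + 0.240·25.0 = 12.3880 + 6.0000 = 18.388.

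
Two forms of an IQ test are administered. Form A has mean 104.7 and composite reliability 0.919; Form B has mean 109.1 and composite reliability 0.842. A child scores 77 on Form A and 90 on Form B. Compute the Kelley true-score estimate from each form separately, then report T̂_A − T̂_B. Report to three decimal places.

-13.774

T̂_A = 0.919(77) + 0.081(104.7) = 79.24370
T̂_B = 0.842(90) + 0.158(109.1) = 93.01780
T̂_A − T̂_B = -13.77410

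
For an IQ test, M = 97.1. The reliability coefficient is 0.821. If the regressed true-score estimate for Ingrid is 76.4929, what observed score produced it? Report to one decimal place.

72.0

T̂ = ρX + (1 − ρ)μ  ⇒  X = (T̂ − (1 − ρ)μ) / ρ
X = (76.4929 − 0.179 × 97.1) / 0.821 = (76.4929 − 17.3809) / 0.821 = 59.1120 / 0.821 = 72.000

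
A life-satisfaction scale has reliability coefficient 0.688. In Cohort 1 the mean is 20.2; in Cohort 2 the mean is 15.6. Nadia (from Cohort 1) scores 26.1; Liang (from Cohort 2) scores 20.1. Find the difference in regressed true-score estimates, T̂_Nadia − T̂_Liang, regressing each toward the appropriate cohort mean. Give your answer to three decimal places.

5.563

T̂_Nadia = 0.688(26.1) + 0.312(20.2) = 24.25920
T̂_Liang = 0.688(20.1) + 0.312(15.6) = 18.69600
Difference = 24.25920 − 18.69600 = 5.56320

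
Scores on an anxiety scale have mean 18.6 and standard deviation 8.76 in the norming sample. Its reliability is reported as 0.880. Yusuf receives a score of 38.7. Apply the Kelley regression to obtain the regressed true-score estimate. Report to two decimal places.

36.29

Kelley's formula gives T̂ = 0.880·38.7 + 0.120·18.6 = 34.0560 + 2.2320 = 36.288.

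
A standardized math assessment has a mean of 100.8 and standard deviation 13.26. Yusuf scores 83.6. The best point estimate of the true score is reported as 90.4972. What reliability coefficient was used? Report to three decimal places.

T̂ = ρX + (1 − ρ)μ  ⇒  T̂ − μ = ρ(X − μ)
ρ = (T̂ − μ)/(X − μ) = (90.4972 − 100.8) / (83.6 − 100.8) = -10.3028 / -17.2 = 0.59900

0.599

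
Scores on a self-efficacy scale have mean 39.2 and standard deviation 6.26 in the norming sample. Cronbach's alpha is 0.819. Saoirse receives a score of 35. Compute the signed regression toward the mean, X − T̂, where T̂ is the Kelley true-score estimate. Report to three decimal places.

-0.760

T̂ = ρX + (1 − ρ)μ
  = 0.819 × 35 + 0.181 × 39.2
  = 28.665 + 7.0952
  = 35.76020
  ≈ 35.7602
X − T̂ = 35 − 35.7602 = -0.7602 → -0.760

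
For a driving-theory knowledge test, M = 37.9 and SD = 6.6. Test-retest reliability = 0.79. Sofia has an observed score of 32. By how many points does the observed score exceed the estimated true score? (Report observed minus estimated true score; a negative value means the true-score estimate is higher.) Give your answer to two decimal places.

-1.24

Regress the observed score toward the mean by the unreliability: T̂ = 0.79·32 + 0.21·37.9 = 25.28 + 7.959 = 33.2390.
X − T̂ = 32 − 33.239 = -1.239 → -1.24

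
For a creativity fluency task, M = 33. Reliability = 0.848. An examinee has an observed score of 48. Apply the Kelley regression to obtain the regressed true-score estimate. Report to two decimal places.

Weight the observed score by reliability and the mean by (1 − reliability): T̂ = 0.848·48 + 0.152·33 = 40.704 + 5.016 = 45.720.

45.72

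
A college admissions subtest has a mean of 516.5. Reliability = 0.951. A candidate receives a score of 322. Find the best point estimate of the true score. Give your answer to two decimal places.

T̂ = ρX + (1 − ρ)μ
  = 0.951 × 322 + 0.049 × 516.5
  = 306.222 + 25.3085
  = 331.530
  ≈ 331.53

331.53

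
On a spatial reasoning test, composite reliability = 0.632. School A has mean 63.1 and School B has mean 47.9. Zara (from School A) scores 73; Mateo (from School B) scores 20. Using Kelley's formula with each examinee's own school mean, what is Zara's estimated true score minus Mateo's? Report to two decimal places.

T̂_Zara = 0.632(73) + 0.368(63.1) = 69.3568
T̂_Mateo = 0.632(20) + 0.368(47.9) = 30.2672
Difference = 69.3568 − 30.2672 = 39.0896

39.09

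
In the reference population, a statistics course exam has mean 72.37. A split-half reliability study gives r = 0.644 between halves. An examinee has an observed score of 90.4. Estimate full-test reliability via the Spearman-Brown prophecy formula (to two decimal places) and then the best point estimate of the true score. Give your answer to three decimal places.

86.433

Spearman-Brown: ρ = 2r/(1 + r) = 2(0.644)/(1 + 0.644) = 1.2880/1.644 = 0.7835 → 0.78
T̂ = ρX + (1 − ρ)μ
  = 0.78 × 90.4 + 0.22 × 72.37
  = 70.512 + 15.9214
  = 86.4334
  ≈ 86.433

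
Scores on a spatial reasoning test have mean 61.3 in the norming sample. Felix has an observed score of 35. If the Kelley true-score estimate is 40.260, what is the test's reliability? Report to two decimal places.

0.80

T̂ = ρX + (1 − ρ)μ  ⇒  T̂ − μ = ρ(X − μ)
ρ = (T̂ − μ)/(X − μ) = (40.260 − 61.3) / (35 − 61.3) = -21.040 / -26.3 = 0.8000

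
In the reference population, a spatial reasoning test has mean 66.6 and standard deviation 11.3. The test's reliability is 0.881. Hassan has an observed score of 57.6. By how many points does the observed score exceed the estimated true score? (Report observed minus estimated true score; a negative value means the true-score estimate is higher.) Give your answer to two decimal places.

-1.07

T̂ = ρX + (1 − ρ)μ
  = 0.881 × 57.6 + 0.119 × 66.6
  = 50.7456 + 7.9254
  = 58.6710
  ≈ 58.671
X − T̂ = 57.6 − 58.671 = -1.071 → -1.07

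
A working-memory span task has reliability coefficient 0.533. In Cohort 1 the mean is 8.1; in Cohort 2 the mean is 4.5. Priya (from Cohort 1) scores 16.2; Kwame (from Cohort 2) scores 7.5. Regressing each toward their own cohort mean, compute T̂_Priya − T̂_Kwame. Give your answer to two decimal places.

6.32

T̂_Priya = 0.533(16.2) + 0.467(8.1) = 12.4173
T̂_Kwame = 0.533(7.5) + 0.467(4.5) = 6.0990
Difference = 12.4173 − 6.0990 = 6.3183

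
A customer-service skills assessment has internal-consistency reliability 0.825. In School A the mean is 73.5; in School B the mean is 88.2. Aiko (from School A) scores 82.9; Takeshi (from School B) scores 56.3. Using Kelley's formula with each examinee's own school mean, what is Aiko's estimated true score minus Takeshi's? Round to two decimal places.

T̂_Aiko = 0.825(82.9) + 0.175(73.5) = 81.2550
T̂_Takeshi = 0.825(56.3) + 0.175(88.2) = 61.8825
Difference = 81.2550 − 61.8825 = 19.3725

19.37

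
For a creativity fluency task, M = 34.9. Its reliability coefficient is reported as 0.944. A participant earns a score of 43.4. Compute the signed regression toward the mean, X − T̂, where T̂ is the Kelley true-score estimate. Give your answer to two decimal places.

0.48

T̂ = ρX + (1 − ρ)μ
  = 0.944 × 43.4 + 0.056 × 34.9
  = 40.9696 + 1.9544
  = 42.9240
  ≈ 42.924
X − T̂ = 43.4 − 42.924 = 0.476 → 0.48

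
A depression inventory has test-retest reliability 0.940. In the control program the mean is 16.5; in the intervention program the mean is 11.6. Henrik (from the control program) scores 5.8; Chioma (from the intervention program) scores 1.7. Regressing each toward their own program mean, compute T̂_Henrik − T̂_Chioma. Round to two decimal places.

T̂_Henrik = 0.940(5.8) + 0.060(16.5) = 6.4420
T̂_Chioma = 0.940(1.7) + 0.060(11.6) = 2.2940
Difference = 6.4420 − 2.2940 = 4.1480

4.15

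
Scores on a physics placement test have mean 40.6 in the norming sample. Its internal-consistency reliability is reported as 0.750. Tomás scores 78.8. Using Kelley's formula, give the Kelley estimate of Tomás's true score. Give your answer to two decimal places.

69.25

T̂ = ρX + (1 − ρ)μ
  = 0.750 × 78.8 + 0.250 × 40.6
  = 59.1000 + 10.1500
  = 69.250
  ≈ 69.25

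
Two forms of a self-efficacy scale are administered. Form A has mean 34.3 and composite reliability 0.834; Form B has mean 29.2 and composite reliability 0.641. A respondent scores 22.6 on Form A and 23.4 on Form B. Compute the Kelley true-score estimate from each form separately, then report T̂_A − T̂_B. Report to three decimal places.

T̂_A = 0.834(22.6) + 0.166(34.3) = 24.54220
T̂_B = 0.641(23.4) + 0.359(29.2) = 25.48220
T̂_A − T̂_B = -0.94000

-0.940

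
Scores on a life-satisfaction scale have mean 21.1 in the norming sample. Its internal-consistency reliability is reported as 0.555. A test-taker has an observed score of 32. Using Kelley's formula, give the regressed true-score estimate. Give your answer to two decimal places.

T̂ = ρX + (1 − ρ)μ
  = 0.555 × 32 + 0.445 × 21.1
  = 17.760 + 9.3895
  = 27.150
  ≈ 27.15

27.15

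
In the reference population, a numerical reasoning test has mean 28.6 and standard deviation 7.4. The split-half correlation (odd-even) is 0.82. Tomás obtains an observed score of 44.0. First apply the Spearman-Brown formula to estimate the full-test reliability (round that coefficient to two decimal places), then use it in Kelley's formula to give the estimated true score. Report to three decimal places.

Spearman-Brown: ρ = 2r/(1 + r) = 2(0.82)/(1 + 0.82) = 1.640/1.82 = 0.9011 → 0.90
T̂ = ρX + (1 − ρ)μ
  = 0.90 × 44.0 + 0.10 × 28.6
  = 39.600 + 2.860
  = 42.4600
  ≈ 42.460

42.460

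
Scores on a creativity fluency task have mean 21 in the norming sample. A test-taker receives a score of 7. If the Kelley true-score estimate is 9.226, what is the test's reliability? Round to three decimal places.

T̂ = ρX + (1 − ρ)μ  ⇒  T̂ − μ = ρ(X − μ)
ρ = (T̂ − μ)/(X − μ) = (9.226 − 21) / (7 − 21) = -11.774 / -14.0 = 0.84100

0.841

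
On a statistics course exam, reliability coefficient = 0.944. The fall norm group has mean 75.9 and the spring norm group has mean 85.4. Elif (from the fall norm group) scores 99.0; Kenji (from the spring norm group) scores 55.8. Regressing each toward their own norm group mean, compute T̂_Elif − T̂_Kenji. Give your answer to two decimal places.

40.25

T̂_Elif = 0.944(99.0) + 0.056(75.9) = 97.7064
T̂_Kenji = 0.944(55.8) + 0.056(85.4) = 57.4576
Difference = 97.7064 − 57.4576 = 40.2488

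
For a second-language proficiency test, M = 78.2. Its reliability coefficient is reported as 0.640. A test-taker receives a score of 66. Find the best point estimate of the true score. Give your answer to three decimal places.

T̂ = 0.640(66) + 0.360(78.2) = 42.240 + 28.1520 = 70.3920 → 70.392

70.392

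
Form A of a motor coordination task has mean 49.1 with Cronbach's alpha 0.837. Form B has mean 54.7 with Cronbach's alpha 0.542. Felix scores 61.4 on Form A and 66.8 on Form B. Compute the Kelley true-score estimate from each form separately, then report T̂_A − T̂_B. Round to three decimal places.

-1.863

T̂_A = 0.837(61.4) + 0.163(49.1) = 59.39510
T̂_B = 0.542(66.8) + 0.458(54.7) = 61.25820
T̂_A − T̂_B = -1.86310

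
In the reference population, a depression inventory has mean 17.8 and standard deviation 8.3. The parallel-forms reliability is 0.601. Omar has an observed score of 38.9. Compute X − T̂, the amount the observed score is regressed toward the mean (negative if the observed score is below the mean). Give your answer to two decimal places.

T̂ = ρX + (1 − ρ)μ
  = 0.601 × 38.9 + 0.399 × 17.8
  = 23.3789 + 7.1022
  = 30.4811
  ≈ 30.481
X − T̂ = 38.9 − 30.481 = 8.419 → 8.42

8.42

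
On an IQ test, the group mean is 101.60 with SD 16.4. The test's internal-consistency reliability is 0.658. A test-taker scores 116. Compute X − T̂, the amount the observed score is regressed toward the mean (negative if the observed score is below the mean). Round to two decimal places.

T̂ = 0.658(116) + 0.342(101.60) = 76.328 + 34.74720 = 111.0752 → 111.075
X − T̂ = 116 − 111.075 = 4.925 → 4.92

4.92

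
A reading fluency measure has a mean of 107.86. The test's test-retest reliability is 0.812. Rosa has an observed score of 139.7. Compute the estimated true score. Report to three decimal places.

T̂ = ρX + (1 − ρ)μ
  = 0.812 × 139.7 + 0.188 × 107.86
  = 113.4364 + 20.27768
  = 133.7141
  ≈ 133.714

133.714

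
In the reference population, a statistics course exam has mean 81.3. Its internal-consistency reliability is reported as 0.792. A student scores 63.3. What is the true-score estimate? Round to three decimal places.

T̂ = ρX + (1 − ρ)μ
  = 0.792 × 63.3 + 0.208 × 81.3
  = 50.1336 + 16.9104
  = 67.0440
  ≈ 67.044

67.044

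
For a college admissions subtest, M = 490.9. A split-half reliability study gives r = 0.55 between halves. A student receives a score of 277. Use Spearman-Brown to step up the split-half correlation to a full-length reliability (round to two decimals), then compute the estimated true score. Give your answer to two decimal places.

339.03

Spearman-Brown: ρ = 2r/(1 + r) = 2(0.55)/(1 + 0.55) = 1.100/1.55 = 0.7097 → 0.71
T̂ = ρX + (1 − ρ)μ
  = 0.71 × 277 + 0.29 × 490.9
  = 196.67 + 142.361
  = 339.031
  ≈ 339.03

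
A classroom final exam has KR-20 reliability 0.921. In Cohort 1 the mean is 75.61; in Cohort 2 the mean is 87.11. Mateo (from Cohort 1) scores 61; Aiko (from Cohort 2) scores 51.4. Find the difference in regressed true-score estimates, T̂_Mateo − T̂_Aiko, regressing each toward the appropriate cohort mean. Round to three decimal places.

7.933

T̂_Mateo = 0.921(61) + 0.079(75.61) = 62.15419
T̂_Aiko = 0.921(51.4) + 0.079(87.11) = 54.22109
Difference = 62.15419 − 54.22109 = 7.93310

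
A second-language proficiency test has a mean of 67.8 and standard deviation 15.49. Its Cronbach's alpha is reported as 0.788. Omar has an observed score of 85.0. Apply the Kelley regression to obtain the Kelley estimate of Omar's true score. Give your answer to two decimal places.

T̂ = 0.788(85.0) + 0.212(67.8) = 66.9800 + 14.3736 = 81.354 → 81.35

81.35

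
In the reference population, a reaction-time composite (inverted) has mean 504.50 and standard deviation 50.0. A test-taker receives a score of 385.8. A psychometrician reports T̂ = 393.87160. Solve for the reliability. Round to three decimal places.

T̂ = ρX + (1 − ρ)μ  ⇒  T̂ − μ = ρ(X − μ)
ρ = (T̂ − μ)/(X − μ) = (393.87160 − 504.50) / (385.8 − 504.50) = -110.62840 / -118.70 = 0.93200

0.932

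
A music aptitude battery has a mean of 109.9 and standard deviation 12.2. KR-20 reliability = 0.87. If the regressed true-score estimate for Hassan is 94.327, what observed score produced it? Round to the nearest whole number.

92

T̂ = ρX + (1 − ρ)μ  ⇒  X = (T̂ − (1 − ρ)μ) / ρ
X = (94.327 − 0.13 × 109.9) / 0.87 = (94.327 − 14.287) / 0.87 = 80.040 / 0.87 = 92.00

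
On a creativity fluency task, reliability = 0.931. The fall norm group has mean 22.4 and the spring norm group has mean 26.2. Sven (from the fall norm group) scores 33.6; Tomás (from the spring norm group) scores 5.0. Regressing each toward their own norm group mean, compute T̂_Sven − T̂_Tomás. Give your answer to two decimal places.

26.36

T̂_Sven = 0.931(33.6) + 0.069(22.4) = 32.8272
T̂_Tomás = 0.931(5.0) + 0.069(26.2) = 6.4628
Difference = 32.8272 − 6.4628 = 26.3644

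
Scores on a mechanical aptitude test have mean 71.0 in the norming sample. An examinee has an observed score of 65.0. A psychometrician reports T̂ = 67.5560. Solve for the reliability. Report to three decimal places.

0.574

T̂ = ρX + (1 − ρ)μ  ⇒  T̂ − μ = ρ(X − μ)
ρ = (T̂ − μ)/(X − μ) = (67.5560 − 71.0) / (65.0 − 71.0) = -3.4440 / -6.0 = 0.57400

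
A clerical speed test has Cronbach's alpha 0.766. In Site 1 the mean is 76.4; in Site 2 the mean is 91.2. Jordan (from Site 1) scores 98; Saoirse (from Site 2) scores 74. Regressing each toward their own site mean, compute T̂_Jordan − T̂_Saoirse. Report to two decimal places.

14.92

T̂_Jordan = 0.766(98) + 0.234(76.4) = 92.9456
T̂_Saoirse = 0.766(74) + 0.234(91.2) = 78.0248
Difference = 92.9456 − 78.0248 = 14.9208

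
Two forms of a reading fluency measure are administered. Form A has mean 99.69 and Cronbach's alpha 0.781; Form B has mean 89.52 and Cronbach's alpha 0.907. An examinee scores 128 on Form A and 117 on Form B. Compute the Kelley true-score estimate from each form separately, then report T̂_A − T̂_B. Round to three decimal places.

T̂_A = 0.781(128) + 0.219(99.69) = 121.80011
T̂_B = 0.907(117) + 0.093(89.52) = 114.44436
T̂_A − T̂_B = 7.35575

7.356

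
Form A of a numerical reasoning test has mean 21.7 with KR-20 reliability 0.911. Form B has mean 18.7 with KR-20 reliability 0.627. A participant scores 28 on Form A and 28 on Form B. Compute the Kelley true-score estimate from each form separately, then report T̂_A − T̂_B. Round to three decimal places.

2.908

T̂_A = 0.911(28) + 0.089(21.7) = 27.43930
T̂_B = 0.627(28) + 0.373(18.7) = 24.53110
T̂_A − T̂_B = 2.90820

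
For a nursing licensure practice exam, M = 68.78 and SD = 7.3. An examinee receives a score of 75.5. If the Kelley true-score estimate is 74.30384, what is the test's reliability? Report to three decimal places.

T̂ = ρX + (1 − ρ)μ  ⇒  T̂ − μ = ρ(X − μ)
ρ = (T̂ − μ)/(X − μ) = (74.30384 − 68.78) / (75.5 − 68.78) = 5.52384 / 6.72 = 0.82200

0.822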